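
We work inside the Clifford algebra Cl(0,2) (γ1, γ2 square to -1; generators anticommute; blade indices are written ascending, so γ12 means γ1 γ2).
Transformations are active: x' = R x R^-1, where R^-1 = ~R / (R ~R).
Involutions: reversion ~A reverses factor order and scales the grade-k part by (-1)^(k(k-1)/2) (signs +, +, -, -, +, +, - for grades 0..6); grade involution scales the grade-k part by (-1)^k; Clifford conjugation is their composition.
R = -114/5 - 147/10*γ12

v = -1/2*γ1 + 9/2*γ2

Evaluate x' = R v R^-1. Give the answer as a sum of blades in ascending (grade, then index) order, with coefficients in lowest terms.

~R = -114/5 + 147/10*γ12, and R ~R = 73593/100, so R^-1 = ~R / (73593/100).
R v = 1551/20*γ1 - 381/4*γ2
Answer: -70407/16354*γ1 + 22927/16354*γ2


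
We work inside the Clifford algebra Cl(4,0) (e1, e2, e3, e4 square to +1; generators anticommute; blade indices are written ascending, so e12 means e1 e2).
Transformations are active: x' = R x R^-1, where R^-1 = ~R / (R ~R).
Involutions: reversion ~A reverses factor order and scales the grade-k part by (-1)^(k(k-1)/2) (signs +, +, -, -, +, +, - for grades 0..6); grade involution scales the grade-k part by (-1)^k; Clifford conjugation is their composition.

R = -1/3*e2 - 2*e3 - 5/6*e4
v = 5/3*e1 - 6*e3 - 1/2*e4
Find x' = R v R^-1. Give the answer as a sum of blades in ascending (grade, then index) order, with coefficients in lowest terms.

~R = -1/3*e2 - 2*e3 - 5/6*e4, and R ~R = 173/36, so R^-1 = ~R / (173/36).
R v = 149/12 + 5/9*e12 + 10/3*e13 + 25/18*e14 + 2*e23 + 1/6*e24 - 4*e34
Answer: -5/3*e1 - 298/173*e2 - 750/173*e3 - 1317/346*e4


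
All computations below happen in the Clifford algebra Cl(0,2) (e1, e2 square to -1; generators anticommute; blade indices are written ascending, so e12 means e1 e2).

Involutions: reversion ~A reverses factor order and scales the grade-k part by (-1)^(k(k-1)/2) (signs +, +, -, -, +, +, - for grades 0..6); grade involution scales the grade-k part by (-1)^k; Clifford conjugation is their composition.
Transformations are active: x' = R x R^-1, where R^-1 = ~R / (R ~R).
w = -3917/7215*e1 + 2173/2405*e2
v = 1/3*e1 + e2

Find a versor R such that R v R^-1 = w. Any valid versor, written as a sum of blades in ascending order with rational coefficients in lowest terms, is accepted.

R = v + w = -504/2405*e1 + 4578/2405*e2 works: the equal norms (-10/9) guarantee its sandwich swaps v into w.
Answer: -504/2405*e1 + 4578/2405*e2


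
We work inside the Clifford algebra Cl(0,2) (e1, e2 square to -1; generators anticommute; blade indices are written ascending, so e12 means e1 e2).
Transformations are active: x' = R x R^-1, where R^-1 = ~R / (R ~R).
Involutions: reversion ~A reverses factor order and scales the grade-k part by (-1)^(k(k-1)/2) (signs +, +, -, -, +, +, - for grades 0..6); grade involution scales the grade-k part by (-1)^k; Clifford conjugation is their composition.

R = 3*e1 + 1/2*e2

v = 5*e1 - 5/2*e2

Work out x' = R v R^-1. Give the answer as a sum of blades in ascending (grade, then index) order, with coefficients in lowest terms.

~R = 3*e1 + 1/2*e2, and R ~R = -37/4, so R^-1 = ~R / (-37/4).
R v = -55/4 - 10*e12
Answer: 145/37*e1 + 295/74*e2


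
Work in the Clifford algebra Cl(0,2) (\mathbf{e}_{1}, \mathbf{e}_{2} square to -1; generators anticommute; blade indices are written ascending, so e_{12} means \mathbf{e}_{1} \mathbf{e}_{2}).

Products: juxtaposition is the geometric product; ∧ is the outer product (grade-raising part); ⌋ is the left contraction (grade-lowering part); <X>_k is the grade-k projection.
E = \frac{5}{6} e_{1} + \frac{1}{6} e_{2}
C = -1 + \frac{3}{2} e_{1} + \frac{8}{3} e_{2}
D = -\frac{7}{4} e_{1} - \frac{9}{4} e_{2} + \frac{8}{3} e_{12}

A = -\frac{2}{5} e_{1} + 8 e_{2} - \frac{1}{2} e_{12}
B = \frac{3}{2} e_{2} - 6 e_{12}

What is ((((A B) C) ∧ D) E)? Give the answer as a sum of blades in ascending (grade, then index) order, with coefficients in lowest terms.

step 1: -15 - \frac{189}{4} e_{1} - \frac{12}{5} e_{2} - \frac{3}{5} e_{12}
step 2: \frac{3691}{40} + \frac{527}{20} e_{1} - \frac{77}{2} e_{2} - \frac{609}{5} e_{12}
step 3: -\frac{25837}{160} e_{1} - \frac{33219}{160} e_{2} + \frac{28657}{240} e_{12}
step 4: \frac{40601}{240} - \frac{28657}{1440} e_{1} + \frac{28657}{288} e_{2} + \frac{70129}{480} e_{12}
Answer: \frac{40601}{240} - \frac{28657}{1440} e_{1} + \frac{28657}{288} e_{2} + \frac{70129}{480} e_{12}


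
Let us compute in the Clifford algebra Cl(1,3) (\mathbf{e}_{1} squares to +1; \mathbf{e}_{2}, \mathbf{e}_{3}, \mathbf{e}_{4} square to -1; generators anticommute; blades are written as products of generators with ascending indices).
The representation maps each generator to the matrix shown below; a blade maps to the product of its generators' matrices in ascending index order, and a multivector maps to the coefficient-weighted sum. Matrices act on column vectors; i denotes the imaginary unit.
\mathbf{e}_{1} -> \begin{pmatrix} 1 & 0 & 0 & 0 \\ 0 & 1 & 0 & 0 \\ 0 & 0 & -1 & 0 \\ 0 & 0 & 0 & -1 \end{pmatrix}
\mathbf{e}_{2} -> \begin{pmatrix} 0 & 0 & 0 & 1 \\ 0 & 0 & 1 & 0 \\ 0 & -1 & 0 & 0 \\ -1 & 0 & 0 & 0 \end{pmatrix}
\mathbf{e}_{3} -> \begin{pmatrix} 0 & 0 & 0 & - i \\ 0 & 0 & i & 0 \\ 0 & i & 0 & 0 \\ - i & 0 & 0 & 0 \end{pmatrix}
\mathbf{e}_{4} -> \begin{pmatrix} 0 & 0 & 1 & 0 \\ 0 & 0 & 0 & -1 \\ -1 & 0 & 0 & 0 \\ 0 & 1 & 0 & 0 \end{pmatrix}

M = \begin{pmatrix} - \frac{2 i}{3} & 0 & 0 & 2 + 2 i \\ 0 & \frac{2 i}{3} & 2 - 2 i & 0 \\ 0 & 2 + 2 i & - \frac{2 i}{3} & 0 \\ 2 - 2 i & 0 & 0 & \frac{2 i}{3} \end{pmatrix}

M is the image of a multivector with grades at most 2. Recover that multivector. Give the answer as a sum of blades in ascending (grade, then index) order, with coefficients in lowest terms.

Method: the blade images are trace-orthogonal — tr(rho(e_A) rho(e_B)^-1) = 4 if A = B and 0 otherwise — and rho(e_A)^-1 = (e_A)^2 * rho(e_A) with (e_A)^2 = +1 or -1, so the coefficient of e_A in the preimage is (e_A)^2 * tr(M rho(e_A))/4.
Nonzero projections over blades of grade <= 2: e_{1} e_{2}: (e_{1} e_{2})^2 = +1, tr(M rho(e_{1} e_{2})) = 8, coefficient 2; e_{1} e_{3}: (e_{1} e_{3})^2 = +1, tr(M rho(e_{1} e_{3})) = -8, coefficient -2; e_{2} e_{3}: (e_{2} e_{3})^2 = -1, tr(M rho(e_{2} e_{3})) = - \frac{8}{3}, coefficient \frac{2}{3}. Every other blade of grade <= 2 projects to 0.
Answer: 2 e_{1} e_{2} - 2 e_{1} e_{3} + \frac{2}{3} e_{2} e_{3}


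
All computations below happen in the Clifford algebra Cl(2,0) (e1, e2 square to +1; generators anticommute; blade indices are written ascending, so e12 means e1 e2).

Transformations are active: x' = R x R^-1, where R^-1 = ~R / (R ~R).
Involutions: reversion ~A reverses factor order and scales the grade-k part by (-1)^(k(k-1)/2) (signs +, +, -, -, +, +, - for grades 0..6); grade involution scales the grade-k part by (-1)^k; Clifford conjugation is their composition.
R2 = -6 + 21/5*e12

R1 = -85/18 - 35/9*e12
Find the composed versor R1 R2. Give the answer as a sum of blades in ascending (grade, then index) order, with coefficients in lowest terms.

Distribute over the terms of R1 (each basis-blade product reordered to ascending indices, repeated generators contracted through their squares):
(-85/18) R2 = 85/3 - 119/6*e12
(-35/9*e12) R2 = 49/3 + 70/3*e12
Summing the partial products and collecting blades:
Answer: 134/3 + 7/2*e12


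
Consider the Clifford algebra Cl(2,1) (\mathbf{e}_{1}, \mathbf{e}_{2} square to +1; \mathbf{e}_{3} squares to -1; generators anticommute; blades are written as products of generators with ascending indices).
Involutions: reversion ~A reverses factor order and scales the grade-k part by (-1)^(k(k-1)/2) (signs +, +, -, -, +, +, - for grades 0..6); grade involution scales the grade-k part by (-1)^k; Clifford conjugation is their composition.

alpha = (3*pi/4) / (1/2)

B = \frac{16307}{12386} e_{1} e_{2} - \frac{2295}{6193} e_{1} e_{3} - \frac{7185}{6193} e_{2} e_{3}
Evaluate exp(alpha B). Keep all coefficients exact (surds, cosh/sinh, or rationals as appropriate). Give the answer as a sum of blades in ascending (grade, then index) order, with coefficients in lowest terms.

B^2 term by term: the squares give (\frac{16307}{12386})^2*(e_{1} e_{2})^2 + (-\frac{2295}{6193})^2*(e_{1} e_{3})^2 + (-\frac{7185}{6193})^2*(e_{2} e_{3})^2 = \frac{265918249}{153412996}*(-1) + \frac{5267025}{38353249}*(+1) + \frac{51624225}{38353249}*(+1) = -\frac{1}{4} (each basis 2-blade squares to minus the product of its generators' squares); cross terms between blades sharing an index anticommute and cancel. So B^2 = -\frac{1}{4}.
B^2 = -\frac{1}{4} — the series telescopes trigonometrically here: l = \frac{1}{2}, alpha*l = \frac{3 \pi}{4}, so exp(alpha B) = cos(\frac{3 \pi}{4}) + (sin(\frac{3 \pi}{4})/(\frac{1}{2}))*B = - \frac{\sqrt{2}}{2} + (\sqrt{2})*B.
Answer: - \frac{\sqrt{2}}{2} + \frac{16307 \sqrt{2}}{12386} e_{1} e_{2} - \frac{2295 \sqrt{2}}{6193} e_{1} e_{3} - \frac{7185 \sqrt{2}}{6193} e_{2} e_{3}


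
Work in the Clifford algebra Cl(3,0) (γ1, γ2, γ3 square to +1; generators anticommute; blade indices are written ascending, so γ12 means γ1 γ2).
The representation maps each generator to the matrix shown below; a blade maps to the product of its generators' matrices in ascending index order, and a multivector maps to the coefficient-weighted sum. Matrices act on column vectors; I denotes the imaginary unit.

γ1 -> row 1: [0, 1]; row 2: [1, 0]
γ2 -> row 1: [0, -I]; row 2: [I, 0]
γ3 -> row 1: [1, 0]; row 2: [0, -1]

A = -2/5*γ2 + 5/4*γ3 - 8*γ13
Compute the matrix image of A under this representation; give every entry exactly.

Bivector images (products of the table entries): rho(γ13) = rho(γ1)rho(γ3) = row 1: [0, -1]; row 2: [1, 0].
M = (-2/5)*rho(γ2) + (5/4)*rho(γ3) + (-8)*rho(γ13), summed entrywise:
Answer: row 1: [5/4, 8 + 2*I/5]; row 2: [-8 - 2*I/5, -5/4]


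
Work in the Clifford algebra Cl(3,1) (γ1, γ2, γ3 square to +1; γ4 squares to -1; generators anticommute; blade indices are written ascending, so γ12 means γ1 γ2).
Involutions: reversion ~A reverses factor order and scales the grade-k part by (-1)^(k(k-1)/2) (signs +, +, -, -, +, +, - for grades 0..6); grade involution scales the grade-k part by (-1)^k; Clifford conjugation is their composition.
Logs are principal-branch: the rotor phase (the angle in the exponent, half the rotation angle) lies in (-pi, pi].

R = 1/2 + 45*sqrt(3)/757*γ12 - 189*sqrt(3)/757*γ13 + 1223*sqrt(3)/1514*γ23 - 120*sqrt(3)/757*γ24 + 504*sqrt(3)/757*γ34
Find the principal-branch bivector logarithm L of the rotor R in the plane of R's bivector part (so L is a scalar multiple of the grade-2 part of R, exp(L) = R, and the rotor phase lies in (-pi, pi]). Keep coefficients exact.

The scalar part of R is 1/2, so the principal-branch rotor phase is pinned; divide the bivector part by its sine to get the unit plane — L is the phase times that plane.
Concretely: cos(phase) = 1/2 gives phase = ±pi/3, and since phase/sin(phase) is even the sign is immaterial: L = (phase/sin(phase)) * <R>_2 = (2*sqrt(3)*pi/9) * <R>_2.
Answer: 30*pi/757*γ12 - 126*pi/757*γ13 + 1223*pi/2271*γ23 - 80*pi/757*γ24 + 336*pi/757*γ34


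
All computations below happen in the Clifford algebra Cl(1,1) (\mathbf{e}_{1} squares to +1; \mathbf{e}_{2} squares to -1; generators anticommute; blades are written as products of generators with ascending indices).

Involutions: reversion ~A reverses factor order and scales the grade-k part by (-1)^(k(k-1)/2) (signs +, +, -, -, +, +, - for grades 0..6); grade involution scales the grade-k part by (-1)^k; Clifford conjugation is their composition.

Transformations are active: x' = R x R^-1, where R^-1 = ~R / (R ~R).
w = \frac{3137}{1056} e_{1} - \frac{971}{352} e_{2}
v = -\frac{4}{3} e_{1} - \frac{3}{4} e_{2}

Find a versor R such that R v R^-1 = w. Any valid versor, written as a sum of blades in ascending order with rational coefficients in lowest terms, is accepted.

Since q(v) = q(w) = \frac{175}{144}, the sum R = v + w = \frac{1729}{1056} e_{1} - \frac{1235}{352} e_{2} does the job whenever invertible.
Answer: \frac{1729}{1056} e_{1} - \frac{1235}{352} e_{2}


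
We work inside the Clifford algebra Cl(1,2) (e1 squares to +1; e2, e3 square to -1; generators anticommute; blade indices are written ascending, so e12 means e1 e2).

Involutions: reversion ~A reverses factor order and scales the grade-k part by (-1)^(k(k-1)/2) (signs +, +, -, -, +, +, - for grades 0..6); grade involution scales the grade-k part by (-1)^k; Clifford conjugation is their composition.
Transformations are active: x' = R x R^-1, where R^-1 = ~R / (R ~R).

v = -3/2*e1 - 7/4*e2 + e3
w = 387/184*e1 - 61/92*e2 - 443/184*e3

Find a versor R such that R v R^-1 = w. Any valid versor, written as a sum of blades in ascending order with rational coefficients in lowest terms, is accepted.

R = v + w = 111/184*e1 - 111/46*e2 - 259/184*e3 works: the equal norms (-29/16) guarantee its sandwich swaps v into w.
Answer: 111/184*e1 - 111/46*e2 - 259/184*e3


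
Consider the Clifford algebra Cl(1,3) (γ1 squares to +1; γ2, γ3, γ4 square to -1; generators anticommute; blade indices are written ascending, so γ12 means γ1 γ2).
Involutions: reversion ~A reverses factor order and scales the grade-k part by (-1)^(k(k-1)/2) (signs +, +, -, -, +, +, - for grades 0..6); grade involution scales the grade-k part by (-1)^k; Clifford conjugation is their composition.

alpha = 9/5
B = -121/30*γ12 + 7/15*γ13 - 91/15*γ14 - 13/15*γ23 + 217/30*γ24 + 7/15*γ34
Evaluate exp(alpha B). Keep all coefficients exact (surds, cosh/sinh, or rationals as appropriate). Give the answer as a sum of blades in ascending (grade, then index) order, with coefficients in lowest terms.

B^2 term by term: the squares give (-121/30)^2*(γ12)^2 + (7/15)^2*(γ13)^2 + (-91/15)^2*(γ14)^2 + (-13/15)^2*(γ23)^2 + (217/30)^2*(γ24)^2 + (7/15)^2*(γ34)^2 = 14641/900*(+1) + 49/225*(+1) + 8281/225*(+1) + 169/225*(-1) + 47089/900*(-1) + 49/225*(-1) = 0 (each basis 2-blade squares to minus the product of its generators' squares); cross terms between blades sharing an index anticommute and cancel; the commuting (index-disjoint) pairs give grade-4 terms 2*c*c'*(blade product), which cancel blade by blade — γ1234: -847/225 - 1519/225 + 2366/225 = 0 — confirming B is simple. So B^2 = 0.
B^2 = 0, so the series closes: exp(alpha B) = 1 + alpha B (parabolic case).
Answer: 1 - 363/50*γ12 + 21/25*γ13 - 273/25*γ14 - 39/25*γ23 + 651/50*γ24 + 21/25*γ34


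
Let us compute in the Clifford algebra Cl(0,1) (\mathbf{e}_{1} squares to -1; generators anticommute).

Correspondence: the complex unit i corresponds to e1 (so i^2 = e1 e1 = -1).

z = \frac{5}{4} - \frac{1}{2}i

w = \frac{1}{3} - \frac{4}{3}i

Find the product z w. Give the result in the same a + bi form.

In blades: z = \frac{5}{4} - \frac{1}{2} e_{1}, w = \frac{1}{3} - \frac{4}{3} e_{1}.
Distribute z over w term by term (generator squares from the signature, products reordered to ascending indices): (\frac{5}{4})*w = \frac{5}{12} - \frac{5}{3} e_{1}; (-\frac{1}{2} e_{1})*w = -\frac{2}{3} - \frac{1}{6} e_{1}.
Sum: -\frac{1}{4} - \frac{11}{6} e_{1}; translating back through the correspondence:
Answer: -\frac{1}{4} - \frac{11}{6}i


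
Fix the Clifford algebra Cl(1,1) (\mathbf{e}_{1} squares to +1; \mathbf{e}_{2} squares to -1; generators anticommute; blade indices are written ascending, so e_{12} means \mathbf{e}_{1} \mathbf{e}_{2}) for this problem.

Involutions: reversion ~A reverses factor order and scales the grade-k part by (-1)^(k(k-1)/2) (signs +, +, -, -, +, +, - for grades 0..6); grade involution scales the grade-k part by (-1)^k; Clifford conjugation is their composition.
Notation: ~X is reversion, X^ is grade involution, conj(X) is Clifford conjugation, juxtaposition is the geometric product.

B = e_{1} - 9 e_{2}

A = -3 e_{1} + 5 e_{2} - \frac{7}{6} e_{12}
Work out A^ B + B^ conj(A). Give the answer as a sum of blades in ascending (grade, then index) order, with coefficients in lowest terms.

first term: -42 - \frac{21}{2} e_{1} + \frac{7}{6} e_{2} - 22 e_{12}
second term: 42 + \frac{21}{2} e_{1} - \frac{7}{6} e_{2} - 22 e_{12}
Answer: -44 e_{12}


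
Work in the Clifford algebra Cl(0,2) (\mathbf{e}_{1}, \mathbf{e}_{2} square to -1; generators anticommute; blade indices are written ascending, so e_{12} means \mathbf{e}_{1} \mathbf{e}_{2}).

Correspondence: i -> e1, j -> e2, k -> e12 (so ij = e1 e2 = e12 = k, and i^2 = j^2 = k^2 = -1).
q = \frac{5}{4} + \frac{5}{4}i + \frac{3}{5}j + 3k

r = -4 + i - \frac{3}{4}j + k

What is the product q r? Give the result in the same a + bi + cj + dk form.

In blades: q = \frac{5}{4} + \frac{5}{4} e_{1} + \frac{3}{5} e_{2} + 3 e_{12}, r = -4 + e_{1} - \frac{3}{4} e_{2} + e_{12}.
Distribute q over r term by term (generator squares from the signature, products reordered to ascending indices): (\frac{5}{4})*r = -5 + \frac{5}{4} e_{1} - \frac{15}{16} e_{2} + \frac{5}{4} e_{12}; (\frac{5}{4} e_{1})*r = -\frac{5}{4} - 5 e_{1} - \frac{5}{4} e_{2} - \frac{15}{16} e_{12}; (\frac{3}{5} e_{2})*r = \frac{9}{20} + \frac{3}{5} e_{1} - \frac{12}{5} e_{2} - \frac{3}{5} e_{12}; (3 e_{12})*r = -3 + \frac{9}{4} e_{1} + 3 e_{2} - 12 e_{12}.
Sum: -\frac{44}{5} - \frac{9}{10} e_{1} - \frac{127}{80} e_{2} - \frac{983}{80} e_{12}; translating back through the correspondence:
Answer: -\frac{44}{5} - \frac{9}{10}i - \frac{127}{80}j - \frac{983}{80}k


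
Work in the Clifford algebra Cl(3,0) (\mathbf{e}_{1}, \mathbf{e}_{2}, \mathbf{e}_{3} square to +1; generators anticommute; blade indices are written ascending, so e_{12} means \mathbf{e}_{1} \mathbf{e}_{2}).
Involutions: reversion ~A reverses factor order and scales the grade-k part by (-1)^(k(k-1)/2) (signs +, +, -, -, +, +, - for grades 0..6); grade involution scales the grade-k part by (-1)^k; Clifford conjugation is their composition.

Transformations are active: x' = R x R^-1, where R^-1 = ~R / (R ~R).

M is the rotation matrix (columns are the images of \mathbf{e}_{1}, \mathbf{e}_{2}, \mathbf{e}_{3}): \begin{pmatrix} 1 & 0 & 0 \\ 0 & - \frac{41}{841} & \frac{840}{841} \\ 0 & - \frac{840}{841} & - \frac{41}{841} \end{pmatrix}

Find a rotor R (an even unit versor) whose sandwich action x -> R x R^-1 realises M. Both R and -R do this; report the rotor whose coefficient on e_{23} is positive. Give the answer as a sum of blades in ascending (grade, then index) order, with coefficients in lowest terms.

Method: write R = a + b12*e_{12} + b13*e_{13} + b23*e_{23} with a^2 + b12^2 + b13^2 + b23^2 = 1 (so R^-1 = ~R). Expanding the columns R e_j ~R gives tr M = 4a^2 - 1 and, from the antisymmetric part, M21 - M12 = -4a*b12, M13 - M31 = 4a*b13, M32 - M23 = -4a*b23.
Here tr M = \frac{759}{841}, so a^2 = (1 + tr M)/4 = \frac{400}{841} and a = ±\frac{20}{29}. Taking a = \frac{20}{29}: M21 - M12 = 0, M13 - M31 = 0, M32 - M23 = -\frac{1680}{841}, giving b12 = 0, b13 = 0, b23 = \frac{21}{29}, i.e. R = \frac{20}{29} + \frac{21}{29} e_{23}.
Its e_{23} coefficient is already positive.
Answer: \frac{20}{29} + \frac{21}{29} e_{23}. Note: both R and -R realise this M (trace \frac{759}{841}); the covering map identifies them, and the e_{23}-coefficient sign is the tie-breaker.


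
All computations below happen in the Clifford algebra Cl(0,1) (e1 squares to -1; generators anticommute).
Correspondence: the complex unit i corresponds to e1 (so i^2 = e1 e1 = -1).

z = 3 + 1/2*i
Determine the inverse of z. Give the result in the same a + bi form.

In blades: z = 3 + 1/2*e1.
With qbar = 3 - 1/2*e1 (scalar fixed, mapped units negated), z qbar = 37/4 (the sum of squared coefficients), so z^-1 = qbar / (37/4) = 12/37 - 2/37*e1; translating back:
Answer: 12/37 - 2/37*i


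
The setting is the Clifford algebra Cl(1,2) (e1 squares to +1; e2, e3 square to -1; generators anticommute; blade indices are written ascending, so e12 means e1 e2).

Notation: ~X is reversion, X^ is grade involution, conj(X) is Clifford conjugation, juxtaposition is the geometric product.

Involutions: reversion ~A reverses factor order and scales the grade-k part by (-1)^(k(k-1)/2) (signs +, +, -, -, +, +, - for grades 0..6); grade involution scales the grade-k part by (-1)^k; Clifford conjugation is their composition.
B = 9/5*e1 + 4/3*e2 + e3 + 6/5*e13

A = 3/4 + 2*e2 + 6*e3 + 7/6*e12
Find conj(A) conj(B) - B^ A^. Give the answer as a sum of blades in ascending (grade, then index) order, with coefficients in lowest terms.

first term: -26/3 + 773/180*e1 - 31/10*e2 - 3/4*e3 - 18/5*e12 - 117/10*e13 - 37/5*e23 - 37/30*e123
second term: -26/3 + 773/180*e1 - 31/10*e2 - 3/4*e3 + 18/5*e12 + 117/10*e13 + 37/5*e23 + 37/30*e123
Answer: -36/5*e12 - 117/5*e13 - 74/5*e23 - 37/15*e123


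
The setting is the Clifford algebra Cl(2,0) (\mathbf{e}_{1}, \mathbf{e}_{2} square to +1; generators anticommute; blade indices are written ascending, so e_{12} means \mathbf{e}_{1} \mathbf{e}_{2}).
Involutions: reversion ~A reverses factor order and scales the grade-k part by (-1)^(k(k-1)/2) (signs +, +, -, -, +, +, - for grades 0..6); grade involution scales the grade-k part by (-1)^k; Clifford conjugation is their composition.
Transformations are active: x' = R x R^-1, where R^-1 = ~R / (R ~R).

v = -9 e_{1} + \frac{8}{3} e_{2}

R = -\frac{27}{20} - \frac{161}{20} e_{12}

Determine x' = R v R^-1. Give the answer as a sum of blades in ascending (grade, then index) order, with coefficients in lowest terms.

~R = -\frac{27}{20} + \frac{161}{20} e_{12}, and R ~R = \frac{533}{8}, so R^-1 = ~R / (\frac{533}{8}).
R v = -\frac{559}{60} e_{1} - \frac{1521}{20} e_{2}
Answer: \frac{9612}{1025} e_{1} + \frac{1277}{3075} e_{2}


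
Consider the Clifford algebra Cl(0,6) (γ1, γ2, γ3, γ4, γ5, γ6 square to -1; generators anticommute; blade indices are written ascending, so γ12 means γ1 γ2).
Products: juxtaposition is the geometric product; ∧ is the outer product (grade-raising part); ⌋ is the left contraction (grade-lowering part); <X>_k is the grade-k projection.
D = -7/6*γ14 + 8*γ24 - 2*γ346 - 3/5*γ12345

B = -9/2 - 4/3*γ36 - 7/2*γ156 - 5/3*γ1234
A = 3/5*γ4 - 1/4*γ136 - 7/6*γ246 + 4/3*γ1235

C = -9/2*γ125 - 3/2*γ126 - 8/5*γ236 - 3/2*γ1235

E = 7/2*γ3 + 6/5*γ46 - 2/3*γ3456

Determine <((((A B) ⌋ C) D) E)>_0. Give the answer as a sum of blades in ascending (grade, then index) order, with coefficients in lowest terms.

step 1: -1/3*γ1 - 27/10*γ4 - 7/8*γ35 - 20/9*γ45 - γ123 + 221/72*γ136 - 14/9*γ234 + 14/3*γ236 + 17/3*γ246 + 4/5*γ346 - 6*γ1235 - 49/12*γ1245 - 16/9*γ1256 + 21/10*γ1456
step 2: 23/15 + 3/2*γ5 - 21/16*γ12 - 3/2*γ25 - 1/2*γ26 - 1/2*γ235
step 3: 811/90*γ14 + 6623/480*γ24 + 12*γ45 + 4*γ46 - 9/10*γ134 - 7/4*γ145 - γ234 + 12*γ245 - 383/80*γ345 - 46/15*γ346 + 9/10*γ1234 - 7/4*γ1245 - 7/12*γ1246 - γ2456 - 3*γ3456 - 101/300*γ12345 + 21/8*γ12346 - 3/10*γ13456 + 3*γ23456
step 4: -14/5 + 1/5*γ1 - 2*γ2 + 92/25*γ3 - 92/45*γ5 + 383/120*γ6 + 7/10*γ12 - 63/20*γ14 - 811/75*γ16 - 2/3*γ23 - 7/2*γ24 - 6/5*γ25 - 6623/400*γ26 - 94/15*γ35 + 8*γ36 + 2681/160*γ45 + 161/15*γ46 + 72/5*γ56 - 63/20*γ123 + 63/20*γ124 + 7/4*γ125 + 101/450*γ126 - 5677/180*γ134 - 9/25*γ135 - 13/150*γ136 - 27/10*γ156 - 46361/960*γ234 + 18/5*γ235 + 46/5*γ236 + 206/15*γ256 + 42*γ345 + 14*γ346 - 1149/200*γ356 - 21/2*γ456 + 7/18*γ1235 - 337/150*γ1236 + 707/600*γ1245 - 147/16*γ1246 - 3/2*γ1256 - 49/8*γ1345 - 811/135*γ1356 - 21/20*γ1456 + 42*γ2345 - 6623/720*γ2356 + 21/2*γ2456 - 49/8*γ12345 - 49/24*γ12346 - 101/250*γ12356 + 7/2*γ23456
step 5: -14/5
Answer: -14/5


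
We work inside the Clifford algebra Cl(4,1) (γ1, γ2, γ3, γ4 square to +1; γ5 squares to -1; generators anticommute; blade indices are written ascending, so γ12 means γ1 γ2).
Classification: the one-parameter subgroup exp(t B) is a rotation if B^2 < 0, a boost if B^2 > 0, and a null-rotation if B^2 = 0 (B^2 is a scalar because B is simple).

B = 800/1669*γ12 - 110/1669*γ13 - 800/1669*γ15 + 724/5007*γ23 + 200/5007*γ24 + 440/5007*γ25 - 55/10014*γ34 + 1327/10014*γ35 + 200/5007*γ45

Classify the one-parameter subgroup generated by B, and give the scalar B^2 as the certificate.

B^2 term by term: the squares give (800/1669)^2*(γ12)^2 + (-110/1669)^2*(γ13)^2 + (-800/1669)^2*(γ15)^2 + (724/5007)^2*(γ23)^2 + (200/5007)^2*(γ24)^2 + (440/5007)^2*(γ25)^2 + (-55/10014)^2*(γ34)^2 + (1327/10014)^2*(γ35)^2 + (200/5007)^2*(γ45)^2 = 640000/2785561*(-1) + 12100/2785561*(-1) + 640000/2785561*(+1) + 524176/25070049*(-1) + 40000/25070049*(-1) + 193600/25070049*(+1) + 3025/100280196*(-1) + 1760929/100280196*(+1) + 40000/25070049*(+1) = 0 (each basis 2-blade squares to minus the product of its generators' squares); cross terms between blades sharing an index anticommute and cancel; the commuting (index-disjoint) pairs give grade-4 terms 2*c*c'*(blade product), which cancel blade by blade — γ1234: -44000/8356683 + 44000/8356683 = 0; γ1235: 1061600/8356683 + 96800/8356683 - 1158400/8356683 = 0; γ1245: 320000/8356683 - 320000/8356683 = 0; γ1345: -44000/8356683 + 44000/8356683 = 0; γ2345: 289600/25070049 - 265400/25070049 - 24200/25070049 = 0 — confirming B is simple. So B^2 = 0.
Answer: null-rotation, certificate B^2 = 0. Because 0 is invariant under every versor sandwich, the classification follows from its sign alone.


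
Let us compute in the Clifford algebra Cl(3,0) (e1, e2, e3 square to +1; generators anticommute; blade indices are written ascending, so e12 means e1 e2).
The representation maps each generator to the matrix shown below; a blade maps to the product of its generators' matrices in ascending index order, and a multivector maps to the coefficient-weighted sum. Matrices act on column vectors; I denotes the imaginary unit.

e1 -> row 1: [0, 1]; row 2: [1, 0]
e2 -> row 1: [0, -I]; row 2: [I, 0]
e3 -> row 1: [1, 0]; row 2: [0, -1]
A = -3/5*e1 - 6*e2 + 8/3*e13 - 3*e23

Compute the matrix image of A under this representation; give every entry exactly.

Bivector images (products of the table entries): rho(e13) = rho(e1)rho(e3) = row 1: [0, -1]; row 2: [1, 0]; rho(e23) = rho(e2)rho(e3) = row 1: [0, I]; row 2: [I, 0].
M = (-3/5)*rho(e1) + (-6)*rho(e2) + (8/3)*rho(e13) + (-3)*rho(e23), summed entrywise:
Answer: row 1: [0, -49/15 + 3*I]; row 2: [31/15 - 9*I, 0]


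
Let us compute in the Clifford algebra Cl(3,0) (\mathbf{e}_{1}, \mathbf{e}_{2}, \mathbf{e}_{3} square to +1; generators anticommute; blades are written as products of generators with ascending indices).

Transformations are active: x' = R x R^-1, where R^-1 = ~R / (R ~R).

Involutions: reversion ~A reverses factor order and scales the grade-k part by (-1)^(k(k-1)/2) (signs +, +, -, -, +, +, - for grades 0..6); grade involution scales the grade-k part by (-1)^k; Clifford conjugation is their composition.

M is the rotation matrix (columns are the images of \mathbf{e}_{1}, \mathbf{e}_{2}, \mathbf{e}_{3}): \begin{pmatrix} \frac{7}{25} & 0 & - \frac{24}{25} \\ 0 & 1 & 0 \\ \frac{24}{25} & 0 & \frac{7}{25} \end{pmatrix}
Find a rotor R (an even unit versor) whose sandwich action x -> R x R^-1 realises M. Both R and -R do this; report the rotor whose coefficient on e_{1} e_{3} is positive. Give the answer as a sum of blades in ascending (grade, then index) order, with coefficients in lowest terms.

Method: write R = a + b12*e_{1} e_{2} + b13*e_{1} e_{3} + b23*e_{2} e_{3} with a^2 + b12^2 + b13^2 + b23^2 = 1 (so R^-1 = ~R). Expanding the columns R e_j ~R gives tr M = 4a^2 - 1 and, from the antisymmetric part, M21 - M12 = -4a*b12, M13 - M31 = 4a*b13, M32 - M23 = -4a*b23.
Here tr M = \frac{39}{25}, so a^2 = (1 + tr M)/4 = \frac{16}{25} and a = ±\frac{4}{5}. Taking a = \frac{4}{5}: M21 - M12 = 0, M13 - M31 = -\frac{48}{25}, M32 - M23 = 0, giving b12 = 0, b13 = -\frac{3}{5}, b23 = 0, i.e. R = \frac{4}{5} - \frac{3}{5} e_{1} e_{3}.
Its e_{1} e_{3} coefficient is negative, so report the other preimage -R.
Answer: -\frac{4}{5} + \frac{3}{5} e_{1} e_{3}. Key observation: the double cover Spin(3) -> SO(3) sends R and -R to the same matrix (trace \frac{39}{25} here), so the stated sign of the e_{1} e_{3} coefficient is what selects one sheet.


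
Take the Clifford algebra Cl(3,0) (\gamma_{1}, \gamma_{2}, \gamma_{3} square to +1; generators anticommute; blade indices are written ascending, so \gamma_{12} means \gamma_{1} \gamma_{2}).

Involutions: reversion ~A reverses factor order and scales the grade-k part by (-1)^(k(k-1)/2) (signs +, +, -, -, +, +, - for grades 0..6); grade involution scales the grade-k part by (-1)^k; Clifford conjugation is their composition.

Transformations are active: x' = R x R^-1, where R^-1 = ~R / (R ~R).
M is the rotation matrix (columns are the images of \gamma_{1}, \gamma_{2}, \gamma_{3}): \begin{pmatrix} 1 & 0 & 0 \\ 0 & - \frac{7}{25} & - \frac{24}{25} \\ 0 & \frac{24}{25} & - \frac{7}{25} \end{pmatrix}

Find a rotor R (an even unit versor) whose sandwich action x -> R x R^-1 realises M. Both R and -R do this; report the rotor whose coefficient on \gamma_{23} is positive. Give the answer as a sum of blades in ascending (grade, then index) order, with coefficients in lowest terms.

Method: write R = a + b12*\gamma_{12} + b13*\gamma_{13} + b23*\gamma_{23} with a^2 + b12^2 + b13^2 + b23^2 = 1 (so R^-1 = ~R). Expanding the columns R e_j ~R gives tr M = 4a^2 - 1 and, from the antisymmetric part, M21 - M12 = -4a*b12, M13 - M31 = 4a*b13, M32 - M23 = -4a*b23.
Here tr M = \frac{11}{25}, so a^2 = (1 + tr M)/4 = \frac{9}{25} and a = ±\frac{3}{5}. Taking a = \frac{3}{5}: M21 - M12 = 0, M13 - M31 = 0, M32 - M23 = \frac{48}{25}, giving b12 = 0, b13 = 0, b23 = -\frac{4}{5}, i.e. R = \frac{3}{5} - \frac{4}{5} \gamma_{23}.
Its \gamma_{23} coefficient is negative, so report the other preimage -R.
Answer: -\frac{3}{5} + \frac{4}{5} \gamma_{23}. Note: both R and -R realise this M (trace \frac{11}{25}); the covering map identifies them, and the \gamma_{23}-coefficient sign is the tie-breaker.


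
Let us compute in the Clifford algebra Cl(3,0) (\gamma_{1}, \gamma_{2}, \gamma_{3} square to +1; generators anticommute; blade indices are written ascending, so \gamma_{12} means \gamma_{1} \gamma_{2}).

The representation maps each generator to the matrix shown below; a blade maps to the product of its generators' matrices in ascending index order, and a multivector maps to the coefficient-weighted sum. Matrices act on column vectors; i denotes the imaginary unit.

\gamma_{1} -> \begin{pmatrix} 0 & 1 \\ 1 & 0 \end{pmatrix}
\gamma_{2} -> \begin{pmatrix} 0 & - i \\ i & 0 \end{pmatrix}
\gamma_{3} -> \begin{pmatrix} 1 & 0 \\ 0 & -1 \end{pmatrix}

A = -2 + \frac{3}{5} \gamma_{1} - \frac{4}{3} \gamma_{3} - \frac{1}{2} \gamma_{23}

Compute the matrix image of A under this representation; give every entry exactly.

Bivector images (products of the table entries): rho(\gamma_{23}) = rho(\gamma_{2})rho(\gamma_{3}) = \begin{pmatrix} 0 & i \\ i & 0 \end{pmatrix}.
M = (-2)*1 + (\frac{3}{5})*rho(\gamma_{1}) + (-\frac{4}{3})*rho(\gamma_{3}) + (-\frac{1}{2})*rho(\gamma_{23}), summed entrywise (1 is the identity matrix):
Answer: \begin{pmatrix} - \frac{10}{3} & \frac{3}{5} - \frac{i}{2} \\ \frac{3}{5} - \frac{i}{2} & - \frac{2}{3} \end{pmatrix}


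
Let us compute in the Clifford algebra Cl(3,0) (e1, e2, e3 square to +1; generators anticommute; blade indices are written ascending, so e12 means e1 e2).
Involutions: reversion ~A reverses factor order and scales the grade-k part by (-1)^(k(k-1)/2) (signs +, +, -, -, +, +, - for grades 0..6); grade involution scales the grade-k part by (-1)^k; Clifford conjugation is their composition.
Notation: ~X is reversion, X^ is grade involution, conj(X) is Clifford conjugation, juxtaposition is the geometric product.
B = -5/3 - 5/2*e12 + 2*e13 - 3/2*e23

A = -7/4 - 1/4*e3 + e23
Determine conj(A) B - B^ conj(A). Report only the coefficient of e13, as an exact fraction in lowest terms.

first term: 17/12 - 1/2*e1 + 3/8*e2 - 5/12*e3 + 19/8*e12 - 6*e13 + 103/24*e23 - 5/8*e123
second term: 17/12 + 1/2*e1 - 3/8*e2 - 5/12*e3 + 51/8*e12 - e13 + 103/24*e23 - 5/8*e123
Answer: -5


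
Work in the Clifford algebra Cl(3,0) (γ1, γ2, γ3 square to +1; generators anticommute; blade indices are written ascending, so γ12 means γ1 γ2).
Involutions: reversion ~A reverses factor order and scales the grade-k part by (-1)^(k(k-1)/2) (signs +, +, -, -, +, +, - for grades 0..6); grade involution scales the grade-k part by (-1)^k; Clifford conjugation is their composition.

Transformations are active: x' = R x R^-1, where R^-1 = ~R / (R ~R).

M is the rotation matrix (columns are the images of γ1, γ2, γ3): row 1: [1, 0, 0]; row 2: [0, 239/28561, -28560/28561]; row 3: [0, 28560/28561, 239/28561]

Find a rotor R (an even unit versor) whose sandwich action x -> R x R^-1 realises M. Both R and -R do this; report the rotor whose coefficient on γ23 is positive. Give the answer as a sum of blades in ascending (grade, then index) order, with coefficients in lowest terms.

Method: write R = a + b12*γ12 + b13*γ13 + b23*γ23 with a^2 + b12^2 + b13^2 + b23^2 = 1 (so R^-1 = ~R). Expanding the columns R e_j ~R gives tr M = 4a^2 - 1 and, from the antisymmetric part, M21 - M12 = -4a*b12, M13 - M31 = 4a*b13, M32 - M23 = -4a*b23.
Here tr M = 29039/28561, so a^2 = (1 + tr M)/4 = 14400/28561 and a = ±120/169. Taking a = 120/169: M21 - M12 = 0, M13 - M31 = 0, M32 - M23 = 57120/28561, giving b12 = 0, b13 = 0, b23 = -119/169, i.e. R = 120/169 - 119/169*γ23.
Its γ23 coefficient is negative, so report the other preimage -R.
Answer: -120/169 + 119/169*γ23. Note: both R and -R realise this M (trace 29039/28561); the covering map identifies them, and the γ23-coefficient sign is the tie-breaker.


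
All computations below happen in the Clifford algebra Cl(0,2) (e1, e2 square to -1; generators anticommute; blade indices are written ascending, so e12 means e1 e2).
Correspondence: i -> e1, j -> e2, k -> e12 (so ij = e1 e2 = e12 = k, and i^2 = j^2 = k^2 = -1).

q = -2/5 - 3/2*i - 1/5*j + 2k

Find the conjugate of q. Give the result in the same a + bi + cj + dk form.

In blades: q = -2/5 - 3/2*e1 - 1/5*e2 + 2*e12.
Conjugation here is Clifford conjugation: the scalar is fixed and the grade-1 and grade-2 blades all flip sign, giving -2/5 + 3/2*e1 + 1/5*e2 - 2*e12; translating back:
Answer: -2/5 + 3/2*i + 1/5*j - 2k


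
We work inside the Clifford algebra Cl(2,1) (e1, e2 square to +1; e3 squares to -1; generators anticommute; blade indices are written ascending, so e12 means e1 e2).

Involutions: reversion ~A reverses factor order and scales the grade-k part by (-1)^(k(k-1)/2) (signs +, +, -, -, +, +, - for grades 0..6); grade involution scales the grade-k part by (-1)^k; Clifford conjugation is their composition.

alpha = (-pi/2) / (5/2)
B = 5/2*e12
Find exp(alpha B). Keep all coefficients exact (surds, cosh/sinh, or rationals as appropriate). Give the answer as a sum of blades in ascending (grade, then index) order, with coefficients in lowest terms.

B^2 = (5/2)^2*(e12)^2 = 25/4*(-1) = -25/4 (a basis 2-blade squares to minus the product of its generators' squares).
B^2 = -25/4 — the negative square puts this in the circular regime; l = 5/2, alpha*l = -pi/2, so exp(alpha B) = cos(-pi/2) + (sin(-pi/2)/(5/2))*B = 0 + (-2/5)*B.
Answer: -e12


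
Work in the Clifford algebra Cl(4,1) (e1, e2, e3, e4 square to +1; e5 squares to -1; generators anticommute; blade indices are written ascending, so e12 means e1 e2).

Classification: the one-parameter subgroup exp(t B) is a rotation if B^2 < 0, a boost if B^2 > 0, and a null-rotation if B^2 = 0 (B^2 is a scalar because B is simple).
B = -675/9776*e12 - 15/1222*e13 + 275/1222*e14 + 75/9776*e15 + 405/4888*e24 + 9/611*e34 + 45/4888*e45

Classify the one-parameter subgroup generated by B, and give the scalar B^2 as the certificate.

B^2 term by term: the squares give (-675/9776)^2*(e12)^2 + (-15/1222)^2*(e13)^2 + (275/1222)^2*(e14)^2 + (75/9776)^2*(e15)^2 + (405/4888)^2*(e24)^2 + (9/611)^2*(e34)^2 + (45/4888)^2*(e45)^2 = 455625/95570176*(-1) + 225/1493284*(-1) + 75625/1493284*(-1) + 5625/95570176*(+1) + 164025/23892544*(-1) + 81/373321*(-1) + 2025/23892544*(+1) = -1/16 (each basis 2-blade squares to minus the product of its generators' squares); cross terms between blades sharing an index anticommute and cancel; the commuting (index-disjoint) pairs give grade-4 terms 2*c*c'*(blade product), which cancel blade by blade — e1234: -6075/2986568 + 6075/2986568 = 0; e1245: -30375/23892544 + 30375/23892544 = 0; e1345: -675/2986568 + 675/2986568 = 0 — confirming B is simple. So B^2 = -1/16.
Answer: rotation, certificate B^2 = -1/16. Certificate logic: -1/16 is a conjugation-invariant scalar, so its sign fixes rotation versus boost versus null-rotation outright.


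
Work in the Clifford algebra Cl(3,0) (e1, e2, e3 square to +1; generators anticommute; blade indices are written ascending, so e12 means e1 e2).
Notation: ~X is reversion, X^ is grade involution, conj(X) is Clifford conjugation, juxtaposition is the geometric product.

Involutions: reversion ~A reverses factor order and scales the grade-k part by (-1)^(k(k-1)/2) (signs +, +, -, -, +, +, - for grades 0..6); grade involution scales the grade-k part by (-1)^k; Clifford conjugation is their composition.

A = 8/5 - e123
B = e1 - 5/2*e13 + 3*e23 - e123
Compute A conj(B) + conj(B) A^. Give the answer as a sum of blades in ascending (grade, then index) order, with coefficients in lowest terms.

first term: -1 - 23/5*e1 - 5/2*e2 + 4*e13 - 19/5*e23 - 8/5*e123
second term: 1 + 7/5*e1 + 5/2*e2 + 4*e13 - 29/5*e23 - 8/5*e123
Answer: -16/5*e1 + 8*e13 - 48/5*e23 - 16/5*e123


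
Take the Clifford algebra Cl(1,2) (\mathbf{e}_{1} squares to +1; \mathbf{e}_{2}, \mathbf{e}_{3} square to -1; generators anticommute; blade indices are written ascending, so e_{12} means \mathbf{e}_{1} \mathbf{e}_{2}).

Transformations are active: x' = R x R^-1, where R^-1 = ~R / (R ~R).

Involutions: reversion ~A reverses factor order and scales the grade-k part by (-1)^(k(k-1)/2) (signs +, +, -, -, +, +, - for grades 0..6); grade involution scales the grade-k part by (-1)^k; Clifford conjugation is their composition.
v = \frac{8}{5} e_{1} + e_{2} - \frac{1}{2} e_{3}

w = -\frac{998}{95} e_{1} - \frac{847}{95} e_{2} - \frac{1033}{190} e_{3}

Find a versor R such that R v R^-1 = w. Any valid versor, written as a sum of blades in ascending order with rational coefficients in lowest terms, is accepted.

Equal squares first: v^2 = w^2 = \frac{131}{100}. Then v + w = -\frac{846}{95} e_{1} - \frac{752}{95} e_{2} - \frac{564}{95} e_{3} is a versor taking v to w, provided it is invertible.
Answer: -\frac{846}{95} e_{1} - \frac{752}{95} e_{2} - \frac{564}{95} e_{3}


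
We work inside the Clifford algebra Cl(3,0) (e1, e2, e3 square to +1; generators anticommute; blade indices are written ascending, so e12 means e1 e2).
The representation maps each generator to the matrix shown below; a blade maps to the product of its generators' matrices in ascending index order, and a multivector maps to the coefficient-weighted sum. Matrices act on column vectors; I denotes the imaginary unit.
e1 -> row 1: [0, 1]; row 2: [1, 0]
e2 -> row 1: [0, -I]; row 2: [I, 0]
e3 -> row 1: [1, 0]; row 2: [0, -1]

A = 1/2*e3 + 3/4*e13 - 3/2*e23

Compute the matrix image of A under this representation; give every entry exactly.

Bivector images (products of the table entries): rho(e13) = rho(e1)rho(e3) = row 1: [0, -1]; row 2: [1, 0]; rho(e23) = rho(e2)rho(e3) = row 1: [0, I]; row 2: [I, 0].
M = (1/2)*rho(e3) + (3/4)*rho(e13) + (-3/2)*rho(e23), summed entrywise:
Answer: row 1: [1/2, -3/4 - 3*I/2]; row 2: [3/4 - 3*I/2, -1/2]


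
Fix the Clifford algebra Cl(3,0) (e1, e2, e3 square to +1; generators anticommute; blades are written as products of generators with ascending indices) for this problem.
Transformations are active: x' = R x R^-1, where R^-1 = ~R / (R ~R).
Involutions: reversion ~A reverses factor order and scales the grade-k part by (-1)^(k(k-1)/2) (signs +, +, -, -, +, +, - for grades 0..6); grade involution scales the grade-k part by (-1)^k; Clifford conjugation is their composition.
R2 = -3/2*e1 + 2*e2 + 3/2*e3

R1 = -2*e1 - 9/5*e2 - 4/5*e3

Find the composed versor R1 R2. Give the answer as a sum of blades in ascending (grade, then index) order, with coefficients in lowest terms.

Distribute over the terms of R1 (each basis-blade product reordered to ascending indices, repeated generators contracted through their squares):
(-2*e1) R2 = 3 - 4*e1 e2 - 3*e1 e3
(-9/5*e2) R2 = -18/5 - 27/10*e1 e2 - 27/10*e2 e3
(-4/5*e3) R2 = -6/5 - 6/5*e1 e3 + 8/5*e2 e3
Summing the partial products and collecting blades:
Answer: -9/5 - 67/10*e1 e2 - 21/5*e1 e3 - 11/10*e2 e3
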